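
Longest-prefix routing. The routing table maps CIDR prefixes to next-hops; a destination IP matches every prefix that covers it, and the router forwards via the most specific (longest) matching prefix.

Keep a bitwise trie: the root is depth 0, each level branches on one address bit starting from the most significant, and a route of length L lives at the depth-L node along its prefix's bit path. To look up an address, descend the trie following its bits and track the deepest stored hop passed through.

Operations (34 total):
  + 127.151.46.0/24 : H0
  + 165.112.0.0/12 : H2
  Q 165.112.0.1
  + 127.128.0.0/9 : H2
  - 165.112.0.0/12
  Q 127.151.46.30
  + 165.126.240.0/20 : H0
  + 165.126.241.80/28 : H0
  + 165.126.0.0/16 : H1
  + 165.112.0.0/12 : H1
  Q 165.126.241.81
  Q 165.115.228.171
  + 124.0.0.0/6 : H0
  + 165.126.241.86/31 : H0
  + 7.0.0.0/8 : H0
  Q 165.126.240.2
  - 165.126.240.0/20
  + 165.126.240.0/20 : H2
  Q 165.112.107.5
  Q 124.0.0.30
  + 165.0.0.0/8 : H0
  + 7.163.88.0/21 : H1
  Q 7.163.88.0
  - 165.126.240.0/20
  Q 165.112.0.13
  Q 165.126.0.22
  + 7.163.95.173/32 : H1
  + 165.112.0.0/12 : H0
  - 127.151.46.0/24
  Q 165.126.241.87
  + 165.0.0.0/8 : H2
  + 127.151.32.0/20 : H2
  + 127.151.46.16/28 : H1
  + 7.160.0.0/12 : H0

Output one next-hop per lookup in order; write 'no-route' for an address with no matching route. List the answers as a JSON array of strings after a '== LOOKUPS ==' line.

Trace:
  + 127.151.46.0/24 (H0) depth=24
  + 165.112.0.0/12 (H2) depth=12
  Q 165.112.0.1: descend 101001010111 ; hops seen [H2] ; pick H2
  + 127.128.0.0/9 (H2) depth=9
  - 165.112.0.0/12 clear@12
  Q 127.151.46.30: descend 011111111001011100101110 ; hops seen [H2,H0] ; pick H0
  + 165.126.240.0/20 (H0) depth=20
  + 165.126.241.80/28 (H0) depth=28
  + 165.126.0.0/16 (H1) depth=16
  + 165.112.0.0/12 (H1) depth=12
  Q 165.126.241.81: descend 1010010101111110111100010101 ; hops seen [H1,H1,H0,H0] ; pick H0
  Q 165.115.228.171: descend 101001010111 ; hops seen [H1] ; pick H1
  + 124.0.0.0/6 (H0) depth=6
  + 165.126.241.86/31 (H0) depth=31
  + 7.0.0.0/8 (H0) depth=8
  Q 165.126.240.2: descend 10100101011111101111000 ; hops seen [H1,H1,H0] ; pick H0
  - 165.126.240.0/20 clear@20
  + 165.126.240.0/20 (H2) depth=20
  Q 165.112.107.5: descend 101001010111 ; hops seen [H1] ; pick H1
  Q 124.0.0.30: descend 011111 ; hops seen [H0] ; pick H0
  + 165.0.0.0/8 (H0) depth=8
  + 7.163.88.0/21 (H1) depth=21
  Q 7.163.88.0: descend 000001111010001101011 ; hops seen [H0,H1] ; pick H1
  - 165.126.240.0/20 clear@20
  Q 165.112.0.13: descend 101001010111 ; hops seen [H0,H1] ; pick H1
  Q 165.126.0.22: descend 1010010101111110 ; hops seen [H0,H1,H1] ; pick H1
  + 7.163.95.173/32 (H1) depth=32
  + 165.112.0.0/12 (H0) depth=12
  - 127.151.46.0/24 clear@24
  Q 165.126.241.87: descend 1010010101111110111100010101011 ; hops seen [H0,H0,H1,H0,H0] ; pick H0
  + 165.0.0.0/8 (H2) depth=8
  + 127.151.32.0/20 (H2) depth=20
  + 127.151.46.16/28 (H1) depth=28
  + 7.160.0.0/12 (H0) depth=12

== LOOKUPS ==
["H2","H0","H0","H1","H0","H1","H0","H1","H1","H1","H0"]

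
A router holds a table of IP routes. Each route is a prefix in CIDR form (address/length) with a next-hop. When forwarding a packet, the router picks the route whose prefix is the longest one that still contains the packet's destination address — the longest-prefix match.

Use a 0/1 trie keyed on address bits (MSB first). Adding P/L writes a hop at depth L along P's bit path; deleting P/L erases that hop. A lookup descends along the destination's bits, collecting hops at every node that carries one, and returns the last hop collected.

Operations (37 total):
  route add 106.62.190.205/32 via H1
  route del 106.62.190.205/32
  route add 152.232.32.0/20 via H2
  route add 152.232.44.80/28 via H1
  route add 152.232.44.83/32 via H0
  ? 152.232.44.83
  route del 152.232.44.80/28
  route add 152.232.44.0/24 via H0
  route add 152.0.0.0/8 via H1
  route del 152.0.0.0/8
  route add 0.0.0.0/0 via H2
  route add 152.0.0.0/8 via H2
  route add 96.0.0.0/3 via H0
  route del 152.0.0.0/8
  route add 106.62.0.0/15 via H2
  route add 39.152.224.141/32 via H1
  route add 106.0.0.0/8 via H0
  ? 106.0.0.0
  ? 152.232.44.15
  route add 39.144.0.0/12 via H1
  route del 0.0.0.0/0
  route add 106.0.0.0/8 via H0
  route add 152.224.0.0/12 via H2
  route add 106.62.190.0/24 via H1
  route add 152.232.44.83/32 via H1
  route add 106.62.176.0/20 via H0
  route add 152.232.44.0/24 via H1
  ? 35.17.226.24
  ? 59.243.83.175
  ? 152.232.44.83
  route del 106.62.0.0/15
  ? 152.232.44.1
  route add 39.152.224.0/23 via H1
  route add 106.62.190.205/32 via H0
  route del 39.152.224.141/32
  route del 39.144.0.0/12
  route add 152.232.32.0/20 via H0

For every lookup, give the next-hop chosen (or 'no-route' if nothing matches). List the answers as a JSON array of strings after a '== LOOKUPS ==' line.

Process each operation:
  add 106.62.190.205/32 -> H1 at depth 32
  - 106.62.190.205/32 clear@32
  add 152.232.32.0/20 -> H2 at depth 20
  add 152.232.44.80/28 -> H1 at depth 28
  add 152.232.44.83/32 -> H0 at depth 32
  lookup 152.232.44.83: bits 10011000111010000010110001010011 walk d0:-→d1:-→d2:-→d3:-→d4:-→d5:-→d6:-→d7:-→d8:-→d9:-→d10:-→d11:-→d12:-→d13:-→d14:-→d15:-→d16:-→d17:-→d18:-→d19:-→d20:H2→d21:-→d22:-→d23:-→d24:-→d25:-→d26:-→d27:-→d28:H1→d29:-→d30:-→d31:-→d32:H0 -> H0
  - 152.232.44.80/28 clear@28
  add 152.232.44.0/24 -> H0 at depth 24
  add 152.0.0.0/8 -> H1 at depth 8
  - 152.0.0.0/8 clear@8
  add 0.0.0.0/0 -> H2 at depth 0
  add 152.0.0.0/8 -> H2 at depth 8
  add 96.0.0.0/3 -> H0 at depth 3
  - 152.0.0.0/8 clear@8
  add 106.62.0.0/15 -> H2 at depth 15
  add 39.152.224.141/32 -> H1 at depth 32
  add 106.0.0.0/8 -> H0 at depth 8
  lookup 106.0.0.0: bits 0110101000 walk d0:H2→d1:-→d2:-→d3:H0→d4:-→d5:-→d6:-→d7:-→d8:H0→d9:-→d10:- -> H0
  lookup 152.232.44.15: bits 1001100011101000001011000 walk d0:H2→d1:-→d2:-→d3:-→d4:-→d5:-→d6:-→d7:-→d8:-→d9:-→d10:-→d11:-→d12:-→d13:-→d14:-→d15:-→d16:-→d17:-→d18:-→d19:-→d20:H2→d21:-→d22:-→d23:-→d24:H0→d25:- -> H0
  add 39.144.0.0/12 -> H1 at depth 12
  - 0.0.0.0/0 clear@0
  add 106.0.0.0/8 -> H0 at depth 8
  add 152.224.0.0/12 -> H2 at depth 12
  add 106.62.190.0/24 -> H1 at depth 24
  add 152.232.44.83/32 -> H1 at depth 32
  add 106.62.176.0/20 -> H0 at depth 20
  add 152.232.44.0/24 -> H1 at depth 24
  lookup 35.17.226.24: bits 00100 walk d0:-→d1:-→d2:-→d3:-→d4:-→d5:- -> no-route
  lookup 59.243.83.175: bits 001 walk d0:-→d1:-→d2:-→d3:- -> no-route
  lookup 152.232.44.83: bits 10011000111010000010110001010011 walk d0:-→d1:-→d2:-→d3:-→d4:-→d5:-→d6:-→d7:-→d8:-→d9:-→d10:-→d11:-→d12:H2→d13:-→d14:-→d15:-→d16:-→d17:-→d18:-→d19:-→d20:H2→d21:-→d22:-→d23:-→d24:H1→d25:-→d26:-→d27:-→d28:-→d29:-→d30:-→d31:-→d32:H1 -> H1
  - 106.62.0.0/15 clear@15
  lookup 152.232.44.1: bits 1001100011101000001011000 walk d0:-→d1:-→d2:-→d3:-→d4:-→d5:-→d6:-→d7:-→d8:-→d9:-→d10:-→d11:-→d12:H2→d13:-→d14:-→d15:-→d16:-→d17:-→d18:-→d19:-→d20:H2→d21:-→d22:-→d23:-→d24:H1→d25:- -> H1
  add 39.152.224.0/23 -> H1 at depth 23
  add 106.62.190.205/32 -> H0 at depth 32
  - 39.152.224.141/32 clear@32
  - 39.144.0.0/12 clear@12
  add 152.232.32.0/20 -> H0 at depth 20

== LOOKUPS ==
["H0","H0","H0","no-route","no-route","H1","H1"]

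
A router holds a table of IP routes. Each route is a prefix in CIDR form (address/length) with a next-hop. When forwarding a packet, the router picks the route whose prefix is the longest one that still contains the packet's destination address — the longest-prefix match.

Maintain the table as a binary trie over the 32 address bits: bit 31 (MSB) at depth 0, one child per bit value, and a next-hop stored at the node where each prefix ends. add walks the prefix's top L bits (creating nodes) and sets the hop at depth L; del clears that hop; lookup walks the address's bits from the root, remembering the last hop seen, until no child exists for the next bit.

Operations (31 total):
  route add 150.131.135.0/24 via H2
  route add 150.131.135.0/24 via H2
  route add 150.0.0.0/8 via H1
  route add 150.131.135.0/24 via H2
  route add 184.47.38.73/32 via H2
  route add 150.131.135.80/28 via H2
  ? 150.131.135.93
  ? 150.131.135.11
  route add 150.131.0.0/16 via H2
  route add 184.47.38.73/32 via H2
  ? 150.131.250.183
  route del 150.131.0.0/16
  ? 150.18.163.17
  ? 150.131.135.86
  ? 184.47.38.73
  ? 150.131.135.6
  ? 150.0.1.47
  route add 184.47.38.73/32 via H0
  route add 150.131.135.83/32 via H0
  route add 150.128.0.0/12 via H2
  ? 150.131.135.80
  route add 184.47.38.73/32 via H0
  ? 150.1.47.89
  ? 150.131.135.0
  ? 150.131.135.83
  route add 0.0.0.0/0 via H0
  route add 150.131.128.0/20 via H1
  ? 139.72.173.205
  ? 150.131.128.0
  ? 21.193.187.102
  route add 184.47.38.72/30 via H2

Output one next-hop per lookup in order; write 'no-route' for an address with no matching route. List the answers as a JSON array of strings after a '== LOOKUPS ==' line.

Apply in order:
  + 150.131.135.0/24 (H2) depth=24
  + 150.131.135.0/24 (H2) depth=24
  + 150.0.0.0/8 (H1) depth=8
  + 150.131.135.0/24 (H2) depth=24
  + 184.47.38.73/32 (H2) depth=32
  + 150.131.135.80/28 (H2) depth=28
  Q 150.131.135.93: descend 1001011010000011100001110101 ; hops seen [H1,H2,H2] ; pick H2
  Q 150.131.135.11: descend 1001011010000011100001110 ; hops seen [H1,H2] ; pick H2
  + 150.131.0.0/16 (H2) depth=16
  + 184.47.38.73/32 (H2) depth=32
  Q 150.131.250.183: descend 10010110100000111 ; hops seen [H1,H2] ; pick H2
  - 150.131.0.0/16 clear@16
  Q 150.18.163.17: descend 10010110 ; hops seen [H1] ; pick H1
  Q 150.131.135.86: descend 1001011010000011100001110101 ; hops seen [H1,H2,H2] ; pick H2
  Q 184.47.38.73: descend 10111000001011110010011001001001 ; hops seen [H2] ; pick H2
  Q 150.131.135.6: descend 1001011010000011100001110 ; hops seen [H1,H2] ; pick H2
  Q 150.0.1.47: descend 10010110 ; hops seen [H1] ; pick H1
  + 184.47.38.73/32 (H0) depth=32
  + 150.131.135.83/32 (H0) depth=32
  + 150.128.0.0/12 (H2) depth=12
  Q 150.131.135.80: descend 100101101000001110000111010100 ; hops seen [H1,H2,H2,H2] ; pick H2
  + 184.47.38.73/32 (H0) depth=32
  Q 150.1.47.89: descend 10010110 ; hops seen [H1] ; pick H1
  Q 150.131.135.0: descend 1001011010000011100001110 ; hops seen [H1,H2,H2] ; pick H2
  Q 150.131.135.83: descend 10010110100000111000011101010011 ; hops seen [H1,H2,H2,H2,H0] ; pick H0
  + 0.0.0.0/0 (H0) depth=0
  + 150.131.128.0/20 (H1) depth=20
  Q 139.72.173.205: descend 100 ; hops seen [H0] ; pick H0
  Q 150.131.128.0: descend 100101101000001110000 ; hops seen [H0,H1,H2,H1] ; pick H1
  Q 21.193.187.102: descend ε ; hops seen [H0] ; pick H0
  + 184.47.38.72/30 (H2) depth=30

== LOOKUPS ==
["H2","H2","H2","H1","H2","H2","H2","H1","H2","H1","H2","H0","H0","H1","H0"]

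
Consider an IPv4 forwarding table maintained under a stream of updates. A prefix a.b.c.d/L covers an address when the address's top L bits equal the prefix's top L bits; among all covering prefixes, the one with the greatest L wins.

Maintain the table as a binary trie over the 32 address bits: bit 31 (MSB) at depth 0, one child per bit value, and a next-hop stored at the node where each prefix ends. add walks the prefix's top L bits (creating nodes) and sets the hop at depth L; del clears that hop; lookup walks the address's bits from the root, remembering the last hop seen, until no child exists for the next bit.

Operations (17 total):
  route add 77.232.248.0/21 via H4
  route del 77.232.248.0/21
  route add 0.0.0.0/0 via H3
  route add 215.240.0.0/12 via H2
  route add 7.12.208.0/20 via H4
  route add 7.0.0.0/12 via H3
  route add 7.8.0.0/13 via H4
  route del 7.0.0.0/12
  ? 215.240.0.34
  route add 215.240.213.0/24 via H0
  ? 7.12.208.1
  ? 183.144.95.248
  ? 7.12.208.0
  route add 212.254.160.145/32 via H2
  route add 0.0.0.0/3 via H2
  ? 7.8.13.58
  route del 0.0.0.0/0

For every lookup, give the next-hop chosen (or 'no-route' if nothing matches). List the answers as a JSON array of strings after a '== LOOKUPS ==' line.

Process each operation:
  add 77.232.248.0/21 -> H4 at depth 21
  - 77.232.248.0/21 clear@21
  add 0.0.0.0/0 -> H3 at depth 0
  add 215.240.0.0/12 -> H2 at depth 12
  add 7.12.208.0/20 -> H4 at depth 20
  add 7.0.0.0/12 -> H3 at depth 12
  add 7.8.0.0/13 -> H4 at depth 13
  - 7.0.0.0/12 clear@12
  ? 215.240.0.34  path d0:H3→d1:-→d2:-→d3:-→d4:-→d5:-→d6:-→d7:-→d8:-→d9:-→d10:-→d11:-→d12:H2  best=H2
  add 215.240.213.0/24 -> H0 at depth 24
  ? 7.12.208.1  path d0:H3→d1:-→d2:-→d3:-→d4:-→d5:-→d6:-→d7:-→d8:-→d9:-→d10:-→d11:-→d12:-→d13:H4→d14:-→d15:-→d16:-→d17:-→d18:-→d19:-→d20:H4  best=H4
  ? 183.144.95.248  path d0:H3→d1:-  best=H3
  ? 7.12.208.0  path d0:H3→d1:-→d2:-→d3:-→d4:-→d5:-→d6:-→d7:-→d8:-→d9:-→d10:-→d11:-→d12:-→d13:H4→d14:-→d15:-→d16:-→d17:-→d18:-→d19:-→d20:H4  best=H4
  add 212.254.160.145/32 -> H2 at depth 32
  add 0.0.0.0/3 -> H2 at depth 3
  ? 7.8.13.58  path d0:H3→d1:-→d2:-→d3:H2→d4:-→d5:-→d6:-→d7:-→d8:-→d9:-→d10:-→d11:-→d12:-→d13:H4  best=H4
  - 0.0.0.0/0 clear@0

== LOOKUPS ==
["H2","H4","H3","H4","H4"]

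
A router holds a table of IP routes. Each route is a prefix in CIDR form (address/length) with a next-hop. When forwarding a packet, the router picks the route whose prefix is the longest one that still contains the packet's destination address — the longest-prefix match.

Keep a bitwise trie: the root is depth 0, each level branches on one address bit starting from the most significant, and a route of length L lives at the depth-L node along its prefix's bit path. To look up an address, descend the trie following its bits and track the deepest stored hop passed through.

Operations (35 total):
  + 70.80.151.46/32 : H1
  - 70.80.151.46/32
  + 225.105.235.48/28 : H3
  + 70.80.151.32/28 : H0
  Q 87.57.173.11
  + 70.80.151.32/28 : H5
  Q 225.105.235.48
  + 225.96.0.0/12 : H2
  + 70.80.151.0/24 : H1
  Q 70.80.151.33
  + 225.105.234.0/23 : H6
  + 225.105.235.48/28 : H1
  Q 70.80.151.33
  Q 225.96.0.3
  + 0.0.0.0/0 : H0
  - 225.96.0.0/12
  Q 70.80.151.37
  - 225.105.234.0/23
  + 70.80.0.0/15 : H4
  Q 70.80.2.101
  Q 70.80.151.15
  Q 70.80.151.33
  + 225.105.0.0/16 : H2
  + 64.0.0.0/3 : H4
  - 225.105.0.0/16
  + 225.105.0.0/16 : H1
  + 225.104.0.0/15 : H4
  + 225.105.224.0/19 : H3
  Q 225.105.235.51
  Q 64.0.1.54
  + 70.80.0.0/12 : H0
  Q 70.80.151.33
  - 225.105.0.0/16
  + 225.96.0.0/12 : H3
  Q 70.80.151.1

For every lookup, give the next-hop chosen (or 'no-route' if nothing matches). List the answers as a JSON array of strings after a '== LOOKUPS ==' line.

Apply in order:
  + 70.80.151.46/32 (H1) depth=32
  - 70.80.151.46/32 clear@32
  + 225.105.235.48/28 (H3) depth=28
  + 70.80.151.32/28 (H0) depth=28
  Q 87.57.173.11: descend 010 ; hops seen [∅] ; pick no-route
  + 70.80.151.32/28 (H5) depth=28
  Q 225.105.235.48: descend 1110000101101001111010110011 ; hops seen [H3] ; pick H3
  + 225.96.0.0/12 (H2) depth=12
  + 70.80.151.0/24 (H1) depth=24
  Q 70.80.151.33: descend 0100011001010000100101110010 ; hops seen [H1,H5] ; pick H5
  + 225.105.234.0/23 (H6) depth=23
  + 225.105.235.48/28 (H1) depth=28
  Q 70.80.151.33: descend 0100011001010000100101110010 ; hops seen [H1,H5] ; pick H5
  Q 225.96.0.3: descend 111000010110 ; hops seen [H2] ; pick H2
  + 0.0.0.0/0 (H0) depth=0
  - 225.96.0.0/12 clear@12
  Q 70.80.151.37: descend 0100011001010000100101110010 ; hops seen [H0,H1,H5] ; pick H5
  - 225.105.234.0/23 clear@23
  + 70.80.0.0/15 (H4) depth=15
  Q 70.80.2.101: descend 0100011001010000 ; hops seen [H0,H4] ; pick H4
  Q 70.80.151.15: descend 01000110010100001001011100 ; hops seen [H0,H4,H1] ; pick H1
  Q 70.80.151.33: descend 0100011001010000100101110010 ; hops seen [H0,H4,H1,H5] ; pick H5
  + 225.105.0.0/16 (H2) depth=16
  + 64.0.0.0/3 (H4) depth=3
  - 225.105.0.0/16 clear@16
  + 225.105.0.0/16 (H1) depth=16
  + 225.104.0.0/15 (H4) depth=15
  + 225.105.224.0/19 (H3) depth=19
  Q 225.105.235.51: descend 1110000101101001111010110011 ; hops seen [H0,H4,H1,H3,H1] ; pick H1
  Q 64.0.1.54: descend 01000 ; hops seen [H0,H4] ; pick H4
  + 70.80.0.0/12 (H0) depth=12
  Q 70.80.151.33: descend 0100011001010000100101110010 ; hops seen [H0,H4,H0,H4,H1,H5] ; pick H5
  - 225.105.0.0/16 clear@16
  + 225.96.0.0/12 (H3) depth=12
  Q 70.80.151.1: descend 01000110010100001001011100 ; hops seen [H0,H4,H0,H4,H1] ; pick H1

== LOOKUPS ==
["no-route","H3","H5","H5","H2","H5","H4","H1","H5","H1","H4","H5","H1"]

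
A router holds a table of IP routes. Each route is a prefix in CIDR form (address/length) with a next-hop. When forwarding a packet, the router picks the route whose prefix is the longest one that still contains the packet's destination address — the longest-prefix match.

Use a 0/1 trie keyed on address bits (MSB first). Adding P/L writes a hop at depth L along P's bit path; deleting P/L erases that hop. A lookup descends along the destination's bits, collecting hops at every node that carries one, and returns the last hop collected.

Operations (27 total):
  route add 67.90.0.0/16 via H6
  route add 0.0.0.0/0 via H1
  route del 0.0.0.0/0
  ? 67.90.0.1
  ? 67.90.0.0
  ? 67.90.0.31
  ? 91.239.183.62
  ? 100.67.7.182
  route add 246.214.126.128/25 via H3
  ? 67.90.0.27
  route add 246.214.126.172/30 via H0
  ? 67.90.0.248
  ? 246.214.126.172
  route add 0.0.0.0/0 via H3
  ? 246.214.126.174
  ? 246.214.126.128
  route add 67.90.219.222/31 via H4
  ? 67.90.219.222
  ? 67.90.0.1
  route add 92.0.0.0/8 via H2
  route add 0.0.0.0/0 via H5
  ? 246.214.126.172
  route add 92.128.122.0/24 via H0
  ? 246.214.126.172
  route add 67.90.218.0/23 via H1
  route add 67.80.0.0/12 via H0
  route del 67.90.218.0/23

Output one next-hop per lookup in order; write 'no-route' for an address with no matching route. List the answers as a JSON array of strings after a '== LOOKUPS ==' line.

Apply in order:
  + 67.90.0.0/16 (H6) depth=16
  + 0.0.0.0/0 (H1) depth=0
  del 0.0.0.0/0 (clear depth 0)
  lookup 67.90.0.1: bits 0100001101011010 walk d0:-→d1:-→d2:-→d3:-→d4:-→d5:-→d6:-→d7:-→d8:-→d9:-→d10:-→d11:-→d12:-→d13:-→d14:-→d15:-→d16:H6 -> H6
  lookup 67.90.0.0: bits 0100001101011010 walk d0:-→d1:-→d2:-→d3:-→d4:-→d5:-→d6:-→d7:-→d8:-→d9:-→d10:-→d11:-→d12:-→d13:-→d14:-→d15:-→d16:H6 -> H6
  lookup 67.90.0.31: bits 0100001101011010 walk d0:-→d1:-→d2:-→d3:-→d4:-→d5:-→d6:-→d7:-→d8:-→d9:-→d10:-→d11:-→d12:-→d13:-→d14:-→d15:-→d16:H6 -> H6
  lookup 91.239.183.62: bits 010 walk d0:-→d1:-→d2:-→d3:- -> no-route
  lookup 100.67.7.182: bits 01 walk d0:-→d1:-→d2:- -> no-route
  + 246.214.126.128/25 (H3) depth=25
  lookup 67.90.0.27: bits 0100001101011010 walk d0:-→d1:-→d2:-→d3:-→d4:-→d5:-→d6:-→d7:-→d8:-→d9:-→d10:-→d11:-→d12:-→d13:-→d14:-→d15:-→d16:H6 -> H6
  + 246.214.126.172/30 (H0) depth=30
  lookup 67.90.0.248: bits 0100001101011010 walk d0:-→d1:-→d2:-→d3:-→d4:-→d5:-→d6:-→d7:-→d8:-→d9:-→d10:-→d11:-→d12:-→d13:-→d14:-→d15:-→d16:H6 -> H6
  lookup 246.214.126.172: bits 111101101101011001111110101011 walk d0:-→d1:-→d2:-→d3:-→d4:-→d5:-→d6:-→d7:-→d8:-→d9:-→d10:-→d11:-→d12:-→d13:-→d14:-→d15:-→d16:-→d17:-→d18:-→d19:-→d20:-→d21:-→d22:-→d23:-→d24:-→d25:H3→d26:-→d27:-→d28:-→d29:-→d30:H0 -> H0
  + 0.0.0.0/0 (H3) depth=0
  lookup 246.214.126.174: bits 111101101101011001111110101011 walk d0:H3→d1:-→d2:-→d3:-→d4:-→d5:-→d6:-→d7:-→d8:-→d9:-→d10:-→d11:-→d12:-→d13:-→d14:-→d15:-→d16:-→d17:-→d18:-→d19:-→d20:-→d21:-→d22:-→d23:-→d24:-→d25:H3→d26:-→d27:-→d28:-→d29:-→d30:H0 -> H0
  lookup 246.214.126.128: bits 11110110110101100111111010 walk d0:H3→d1:-→d2:-→d3:-→d4:-→d5:-→d6:-→d7:-→d8:-→d9:-→d10:-→d11:-→d12:-→d13:-→d14:-→d15:-→d16:-→d17:-→d18:-→d19:-→d20:-→d21:-→d22:-→d23:-→d24:-→d25:H3→d26:- -> H3
  + 67.90.219.222/31 (H4) depth=31
  lookup 67.90.219.222: bits 0100001101011010110110111101111 walk d0:H3→d1:-→d2:-→d3:-→d4:-→d5:-→d6:-→d7:-→d8:-→d9:-→d10:-→d11:-→d12:-→d13:-→d14:-→d15:-→d16:H6→d17:-→d18:-→d19:-→d20:-→d21:-→d22:-→d23:-→d24:-→d25:-→d26:-→d27:-→d28:-→d29:-→d30:-→d31:H4 -> H4
  lookup 67.90.0.1: bits 0100001101011010 walk d0:H3→d1:-→d2:-→d3:-→d4:-→d5:-→d6:-→d7:-→d8:-→d9:-→d10:-→d11:-→d12:-→d13:-→d14:-→d15:-→d16:H6 -> H6
  + 92.0.0.0/8 (H2) depth=8
  + 0.0.0.0/0 (H5) depth=0
  lookup 246.214.126.172: bits 111101101101011001111110101011 walk d0:H5→d1:-→d2:-→d3:-→d4:-→d5:-→d6:-→d7:-→d8:-→d9:-→d10:-→d11:-→d12:-→d13:-→d14:-→d15:-→d16:-→d17:-→d18:-→d19:-→d20:-→d21:-→d22:-→d23:-→d24:-→d25:H3→d26:-→d27:-→d28:-→d29:-→d30:H0 -> H0
  + 92.128.122.0/24 (H0) depth=24
  lookup 246.214.126.172: bits 111101101101011001111110101011 walk d0:H5→d1:-→d2:-→d3:-→d4:-→d5:-→d6:-→d7:-→d8:-→d9:-→d10:-→d11:-→d12:-→d13:-→d14:-→d15:-→d16:-→d17:-→d18:-→d19:-→d20:-→d21:-→d22:-→d23:-→d24:-→d25:H3→d26:-→d27:-→d28:-→d29:-→d30:H0 -> H0
  + 67.90.218.0/23 (H1) depth=23
  + 67.80.0.0/12 (H0) depth=12
  del 67.90.218.0/23 (clear depth 23)

== LOOKUPS ==
["H6","H6","H6","no-route","no-route","H6","H6","H0","H0","H3","H4","H6","H0","H0"]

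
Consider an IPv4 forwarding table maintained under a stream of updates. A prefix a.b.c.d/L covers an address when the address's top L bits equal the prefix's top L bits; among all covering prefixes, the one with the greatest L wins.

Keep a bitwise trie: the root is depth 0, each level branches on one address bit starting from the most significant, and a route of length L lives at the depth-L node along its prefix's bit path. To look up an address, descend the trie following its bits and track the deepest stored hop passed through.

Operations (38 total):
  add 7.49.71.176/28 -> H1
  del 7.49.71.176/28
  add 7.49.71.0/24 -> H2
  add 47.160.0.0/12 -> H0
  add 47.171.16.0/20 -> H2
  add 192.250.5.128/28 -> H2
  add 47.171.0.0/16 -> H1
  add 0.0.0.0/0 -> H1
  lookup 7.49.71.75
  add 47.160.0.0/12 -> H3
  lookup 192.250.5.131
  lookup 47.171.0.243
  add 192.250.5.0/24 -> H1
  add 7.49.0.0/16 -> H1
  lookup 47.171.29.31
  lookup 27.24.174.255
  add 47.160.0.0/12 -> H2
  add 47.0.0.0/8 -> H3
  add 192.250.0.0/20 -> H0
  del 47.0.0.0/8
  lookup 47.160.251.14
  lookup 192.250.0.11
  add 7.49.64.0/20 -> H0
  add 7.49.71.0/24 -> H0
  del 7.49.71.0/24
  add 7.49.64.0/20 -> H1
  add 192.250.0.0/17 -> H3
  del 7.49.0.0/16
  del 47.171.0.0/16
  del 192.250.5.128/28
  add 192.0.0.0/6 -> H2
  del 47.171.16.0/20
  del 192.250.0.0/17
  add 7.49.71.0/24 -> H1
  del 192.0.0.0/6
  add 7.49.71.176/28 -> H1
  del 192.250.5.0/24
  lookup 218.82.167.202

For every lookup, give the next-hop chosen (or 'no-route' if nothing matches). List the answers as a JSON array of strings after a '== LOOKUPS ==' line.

Apply in order:
  + 7.49.71.176/28 (H1) depth=28
  - 7.49.71.176/28 clear@28
  + 7.49.71.0/24 (H2) depth=24
  + 47.160.0.0/12 (H0) depth=12
  + 47.171.16.0/20 (H2) depth=20
  + 192.250.5.128/28 (H2) depth=28
  + 47.171.0.0/16 (H1) depth=16
  + 0.0.0.0/0 (H1) depth=0
  Q 7.49.71.75: descend 000001110011000101000111 ; hops seen [H1,H2] ; pick H2
  + 47.160.0.0/12 (H3) depth=12
  Q 192.250.5.131: descend 1100000011111010000001011000 ; hops seen [H1,H2] ; pick H2
  Q 47.171.0.243: descend 0010111110101011000 ; hops seen [H1,H3,H1] ; pick H1
  + 192.250.5.0/24 (H1) depth=24
  + 7.49.0.0/16 (H1) depth=16
  Q 47.171.29.31: descend 00101111101010110001 ; hops seen [H1,H3,H1,H2] ; pick H2
  Q 27.24.174.255: descend 000 ; hops seen [H1] ; pick H1
  + 47.160.0.0/12 (H2) depth=12
  + 47.0.0.0/8 (H3) depth=8
  + 192.250.0.0/20 (H0) depth=20
  - 47.0.0.0/8 clear@8
  Q 47.160.251.14: descend 001011111010 ; hops seen [H1,H2] ; pick H2
  Q 192.250.0.11: descend 110000001111101000000 ; hops seen [H1,H0] ; pick H0
  + 7.49.64.0/20 (H0) depth=20
  + 7.49.71.0/24 (H0) depth=24
  - 7.49.71.0/24 clear@24
  + 7.49.64.0/20 (H1) depth=20
  + 192.250.0.0/17 (H3) depth=17
  - 7.49.0.0/16 clear@16
  - 47.171.0.0/16 clear@16
  - 192.250.5.128/28 clear@28
  + 192.0.0.0/6 (H2) depth=6
  - 47.171.16.0/20 clear@20
  - 192.250.0.0/17 clear@17
  + 7.49.71.0/24 (H1) depth=24
  - 192.0.0.0/6 clear@6
  + 7.49.71.176/28 (H1) depth=28
  - 192.250.5.0/24 clear@24
  Q 218.82.167.202: descend 110 ; hops seen [H1] ; pick H1

== LOOKUPS ==
["H2","H2","H1","H2","H1","H2","H0","H1"]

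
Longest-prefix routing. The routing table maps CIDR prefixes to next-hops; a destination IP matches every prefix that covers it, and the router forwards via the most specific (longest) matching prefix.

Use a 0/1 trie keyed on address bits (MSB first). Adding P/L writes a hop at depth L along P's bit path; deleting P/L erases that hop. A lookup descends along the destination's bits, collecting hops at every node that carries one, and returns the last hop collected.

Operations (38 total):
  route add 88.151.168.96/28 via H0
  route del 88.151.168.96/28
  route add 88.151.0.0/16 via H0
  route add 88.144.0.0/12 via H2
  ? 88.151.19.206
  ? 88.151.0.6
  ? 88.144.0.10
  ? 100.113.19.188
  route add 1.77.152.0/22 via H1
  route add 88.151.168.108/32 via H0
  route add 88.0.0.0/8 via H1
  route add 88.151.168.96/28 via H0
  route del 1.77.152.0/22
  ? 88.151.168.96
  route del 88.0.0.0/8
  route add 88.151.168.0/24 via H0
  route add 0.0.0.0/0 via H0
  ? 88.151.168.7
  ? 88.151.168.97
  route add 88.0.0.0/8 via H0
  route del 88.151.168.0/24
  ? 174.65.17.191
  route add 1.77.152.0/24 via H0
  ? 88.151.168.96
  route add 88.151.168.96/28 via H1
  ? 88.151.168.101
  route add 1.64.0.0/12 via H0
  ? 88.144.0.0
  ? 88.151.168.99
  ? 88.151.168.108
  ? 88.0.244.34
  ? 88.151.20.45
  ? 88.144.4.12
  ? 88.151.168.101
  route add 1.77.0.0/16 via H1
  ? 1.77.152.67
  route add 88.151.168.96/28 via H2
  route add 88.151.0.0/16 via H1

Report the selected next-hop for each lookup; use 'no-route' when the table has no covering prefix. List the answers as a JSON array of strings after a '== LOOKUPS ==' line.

Trace:
  + 88.151.168.96/28 (H0) depth=28
  - 88.151.168.96/28 clear@28
  + 88.151.0.0/16 (H0) depth=16
  + 88.144.0.0/12 (H2) depth=12
  ? 88.151.19.206  path d0:-→d1:-→d2:-→d3:-→d4:-→d5:-→d6:-→d7:-→d8:-→d9:-→d10:-→d11:-→d12:H2→d13:-→d14:-→d15:-→d16:H0  best=H0
  ? 88.151.0.6  path d0:-→d1:-→d2:-→d3:-→d4:-→d5:-→d6:-→d7:-→d8:-→d9:-→d10:-→d11:-→d12:H2→d13:-→d14:-→d15:-→d16:H0  best=H0
  ? 88.144.0.10  path d0:-→d1:-→d2:-→d3:-→d4:-→d5:-→d6:-→d7:-→d8:-→d9:-→d10:-→d11:-→d12:H2→d13:-  best=H2
  ? 100.113.19.188  path d0:-→d1:-→d2:-  best=no-route
  + 1.77.152.0/22 (H1) depth=22
  + 88.151.168.108/32 (H0) depth=32
  + 88.0.0.0/8 (H1) depth=8
  + 88.151.168.96/28 (H0) depth=28
  - 1.77.152.0/22 clear@22
  ? 88.151.168.96  path d0:-→d1:-→d2:-→d3:-→d4:-→d5:-→d6:-→d7:-→d8:H1→d9:-→d10:-→d11:-→d12:H2→d13:-→d14:-→d15:-→d16:H0→d17:-→d18:-→d19:-→d20:-→d21:-→d22:-→d23:-→d24:-→d25:-→d26:-→d27:-→d28:H0  best=H0
  - 88.0.0.0/8 clear@8
  + 88.151.168.0/24 (H0) depth=24
  + 0.0.0.0/0 (H0) depth=0
  ? 88.151.168.7  path d0:H0→d1:-→d2:-→d3:-→d4:-→d5:-→d6:-→d7:-→d8:-→d9:-→d10:-→d11:-→d12:H2→d13:-→d14:-→d15:-→d16:H0→d17:-→d18:-→d19:-→d20:-→d21:-→d22:-→d23:-→d24:H0→d25:-  best=H0
  ? 88.151.168.97  path d0:H0→d1:-→d2:-→d3:-→d4:-→d5:-→d6:-→d7:-→d8:-→d9:-→d10:-→d11:-→d12:H2→d13:-→d14:-→d15:-→d16:H0→d17:-→d18:-→d19:-→d20:-→d21:-→d22:-→d23:-→d24:H0→d25:-→d26:-→d27:-→d28:H0  best=H0
  + 88.0.0.0/8 (H0) depth=8
  - 88.151.168.0/24 clear@24
  ? 174.65.17.191  path d0:H0  best=H0
  + 1.77.152.0/24 (H0) depth=24
  ? 88.151.168.96  path d0:H0→d1:-→d2:-→d3:-→d4:-→d5:-→d6:-→d7:-→d8:H0→d9:-→d10:-→d11:-→d12:H2→d13:-→d14:-→d15:-→d16:H0→d17:-→d18:-→d19:-→d20:-→d21:-→d22:-→d23:-→d24:-→d25:-→d26:-→d27:-→d28:H0  best=H0
  + 88.151.168.96/28 (H1) depth=28
  ? 88.151.168.101  path d0:H0→d1:-→d2:-→d3:-→d4:-→d5:-→d6:-→d7:-→d8:H0→d9:-→d10:-→d11:-→d12:H2→d13:-→d14:-→d15:-→d16:H0→d17:-→d18:-→d19:-→d20:-→d21:-→d22:-→d23:-→d24:-→d25:-→d26:-→d27:-→d28:H1  best=H1
  + 1.64.0.0/12 (H0) depth=12
  ? 88.144.0.0  path d0:H0→d1:-→d2:-→d3:-→d4:-→d5:-→d6:-→d7:-→d8:H0→d9:-→d10:-→d11:-→d12:H2→d13:-  best=H2
  ? 88.151.168.99  path d0:H0→d1:-→d2:-→d3:-→d4:-→d5:-→d6:-→d7:-→d8:H0→d9:-→d10:-→d11:-→d12:H2→d13:-→d14:-→d15:-→d16:H0→d17:-→d18:-→d19:-→d20:-→d21:-→d22:-→d23:-→d24:-→d25:-→d26:-→d27:-→d28:H1  best=H1
  ? 88.151.168.108  path d0:H0→d1:-→d2:-→d3:-→d4:-→d5:-→d6:-→d7:-→d8:H0→d9:-→d10:-→d11:-→d12:H2→d13:-→d14:-→d15:-→d16:H0→d17:-→d18:-→d19:-→d20:-→d21:-→d22:-→d23:-→d24:-→d25:-→d26:-→d27:-→d28:H1→d29:-→d30:-→d31:-→d32:H0  best=H0
  ? 88.0.244.34  path d0:H0→d1:-→d2:-→d3:-→d4:-→d5:-→d6:-→d7:-→d8:H0  best=H0
  ? 88.151.20.45  path d0:H0→d1:-→d2:-→d3:-→d4:-→d5:-→d6:-→d7:-→d8:H0→d9:-→d10:-→d11:-→d12:H2→d13:-→d14:-→d15:-→d16:H0  best=H0
  ? 88.144.4.12  path d0:H0→d1:-→d2:-→d3:-→d4:-→d5:-→d6:-→d7:-→d8:H0→d9:-→d10:-→d11:-→d12:H2→d13:-  best=H2
  ? 88.151.168.101  path d0:H0→d1:-→d2:-→d3:-→d4:-→d5:-→d6:-→d7:-→d8:H0→d9:-→d10:-→d11:-→d12:H2→d13:-→d14:-→d15:-→d16:H0→d17:-→d18:-→d19:-→d20:-→d21:-→d22:-→d23:-→d24:-→d25:-→d26:-→d27:-→d28:H1  best=H1
  + 1.77.0.0/16 (H1) depth=16
  ? 1.77.152.67  path d0:H0→d1:-→d2:-→d3:-→d4:-→d5:-→d6:-→d7:-→d8:-→d9:-→d10:-→d11:-→d12:H0→d13:-→d14:-→d15:-→d16:H1→d17:-→d18:-→d19:-→d20:-→d21:-→d22:-→d23:-→d24:H0  best=H0
  + 88.151.168.96/28 (H2) depth=28
  + 88.151.0.0/16 (H1) depth=16

== LOOKUPS ==
["H0","H0","H2","no-route","H0","H0","H0","H0","H0","H1","H2","H1","H0","H0","H0","H2","H1","H0"]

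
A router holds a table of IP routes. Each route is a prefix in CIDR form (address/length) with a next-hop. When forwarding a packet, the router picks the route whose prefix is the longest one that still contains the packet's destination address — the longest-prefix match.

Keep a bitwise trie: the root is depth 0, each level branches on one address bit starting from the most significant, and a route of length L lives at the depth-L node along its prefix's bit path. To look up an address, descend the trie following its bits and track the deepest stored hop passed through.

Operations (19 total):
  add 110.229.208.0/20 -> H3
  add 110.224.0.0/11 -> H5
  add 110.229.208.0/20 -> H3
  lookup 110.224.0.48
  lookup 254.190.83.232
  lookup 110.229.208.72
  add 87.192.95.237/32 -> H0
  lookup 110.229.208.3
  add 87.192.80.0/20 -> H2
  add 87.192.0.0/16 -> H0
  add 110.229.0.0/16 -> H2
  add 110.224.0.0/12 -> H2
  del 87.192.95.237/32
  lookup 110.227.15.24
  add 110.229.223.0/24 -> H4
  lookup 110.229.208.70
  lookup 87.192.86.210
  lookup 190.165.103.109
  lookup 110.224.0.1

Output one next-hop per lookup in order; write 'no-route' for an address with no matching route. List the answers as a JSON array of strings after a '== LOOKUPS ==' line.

Process each operation:
  add 110.229.208.0/20 -> H3 at depth 20
  add 110.224.0.0/11 -> H5 at depth 11
  add 110.229.208.0/20 -> H3 at depth 20
  Q 110.224.0.48: descend 0110111011100 ; hops seen [H5] ; pick H5
  Q 254.190.83.232: descend ε ; hops seen [∅] ; pick no-route
  Q 110.229.208.72: descend 01101110111001011101 ; hops seen [H5,H3] ; pick H3
  add 87.192.95.237/32 -> H0 at depth 32
  Q 110.229.208.3: descend 01101110111001011101 ; hops seen [H5,H3] ; pick H3
  add 87.192.80.0/20 -> H2 at depth 20
  add 87.192.0.0/16 -> H0 at depth 16
  add 110.229.0.0/16 -> H2 at depth 16
  add 110.224.0.0/12 -> H2 at depth 12
  del 87.192.95.237/32 (clear depth 32)
  Q 110.227.15.24: descend 0110111011100 ; hops seen [H5,H2] ; pick H2
  add 110.229.223.0/24 -> H4 at depth 24
  Q 110.229.208.70: descend 01101110111001011101 ; hops seen [H5,H2,H2,H3] ; pick H3
  Q 87.192.86.210: descend 01010111110000000101 ; hops seen [H0,H2] ; pick H2
  Q 190.165.103.109: descend ε ; hops seen [∅] ; pick no-route
  Q 110.224.0.1: descend 0110111011100 ; hops seen [H5,H2] ; pick H2

== LOOKUPS ==
["H5","no-route","H3","H3","H2","H3","H2","no-route","H2"]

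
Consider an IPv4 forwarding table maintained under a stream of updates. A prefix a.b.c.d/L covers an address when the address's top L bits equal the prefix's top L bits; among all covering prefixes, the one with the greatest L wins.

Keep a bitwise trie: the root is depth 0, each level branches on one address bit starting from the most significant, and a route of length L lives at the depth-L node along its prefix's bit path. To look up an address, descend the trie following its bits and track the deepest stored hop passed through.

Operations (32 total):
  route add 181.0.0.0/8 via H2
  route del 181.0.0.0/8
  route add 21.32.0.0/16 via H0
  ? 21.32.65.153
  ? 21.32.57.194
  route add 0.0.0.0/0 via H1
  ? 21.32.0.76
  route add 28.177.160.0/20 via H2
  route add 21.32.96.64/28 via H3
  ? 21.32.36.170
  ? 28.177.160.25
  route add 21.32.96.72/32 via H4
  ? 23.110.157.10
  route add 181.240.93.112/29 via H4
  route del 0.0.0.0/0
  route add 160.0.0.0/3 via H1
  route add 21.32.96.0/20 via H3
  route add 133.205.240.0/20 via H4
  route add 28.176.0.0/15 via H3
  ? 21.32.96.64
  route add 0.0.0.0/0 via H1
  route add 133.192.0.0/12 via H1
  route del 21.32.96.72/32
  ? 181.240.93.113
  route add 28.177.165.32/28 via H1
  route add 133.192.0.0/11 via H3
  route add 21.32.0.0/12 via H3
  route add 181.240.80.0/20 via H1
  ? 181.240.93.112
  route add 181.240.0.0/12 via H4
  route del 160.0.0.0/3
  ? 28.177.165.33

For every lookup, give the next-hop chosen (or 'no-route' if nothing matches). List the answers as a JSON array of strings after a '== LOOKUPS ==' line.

Trace:
  + 181.0.0.0/8 (H2) depth=8
  - 181.0.0.0/8 clear@8
  + 21.32.0.0/16 (H0) depth=16
  lookup 21.32.65.153: bits 0001010100100000 walk d0:-→d1:-→d2:-→d3:-→d4:-→d5:-→d6:-→d7:-→d8:-→d9:-→d10:-→d11:-→d12:-→d13:-→d14:-→d15:-→d16:H0 -> H0
  lookup 21.32.57.194: bits 0001010100100000 walk d0:-→d1:-→d2:-→d3:-→d4:-→d5:-→d6:-→d7:-→d8:-→d9:-→d10:-→d11:-→d12:-→d13:-→d14:-→d15:-→d16:H0 -> H0
  + 0.0.0.0/0 (H1) depth=0
  lookup 21.32.0.76: bits 0001010100100000 walk d0:H1→d1:-→d2:-→d3:-→d4:-→d5:-→d6:-→d7:-→d8:-→d9:-→d10:-→d11:-→d12:-→d13:-→d14:-→d15:-→d16:H0 -> H0
  + 28.177.160.0/20 (H2) depth=20
  + 21.32.96.64/28 (H3) depth=28
  lookup 21.32.36.170: bits 00010101001000000 walk d0:H1→d1:-→d2:-→d3:-→d4:-→d5:-→d6:-→d7:-→d8:-→d9:-→d10:-→d11:-→d12:-→d13:-→d14:-→d15:-→d16:H0→d17:- -> H0
  lookup 28.177.160.25: bits 00011100101100011010 walk d0:H1→d1:-→d2:-→d3:-→d4:-→d5:-→d6:-→d7:-→d8:-→d9:-→d10:-→d11:-→d12:-→d13:-→d14:-→d15:-→d16:-→d17:-→d18:-→d19:-→d20:H2 -> H2
  + 21.32.96.72/32 (H4) depth=32
  lookup 23.110.157.10: bits 000101 walk d0:H1→d1:-→d2:-→d3:-→d4:-→d5:-→d6:- -> H1
  + 181.240.93.112/29 (H4) depth=29
  - 0.0.0.0/0 clear@0
  + 160.0.0.0/3 (H1) depth=3
  + 21.32.96.0/20 (H3) depth=20
  + 133.205.240.0/20 (H4) depth=20
  + 28.176.0.0/15 (H3) depth=15
  lookup 21.32.96.64: bits 0001010100100000011000000100 walk d0:-→d1:-→d2:-→d3:-→d4:-→d5:-→d6:-→d7:-→d8:-→d9:-→d10:-→d11:-→d12:-→d13:-→d14:-→d15:-→d16:H0→d17:-→d18:-→d19:-→d20:H3→d21:-→d22:-→d23:-→d24:-→d25:-→d26:-→d27:-→d28:H3 -> H3
  + 0.0.0.0/0 (H1) depth=0
  + 133.192.0.0/12 (H1) depth=12
  - 21.32.96.72/32 clear@32
  lookup 181.240.93.113: bits 10110101111100000101110101110 walk d0:H1→d1:-→d2:-→d3:H1→d4:-→d5:-→d6:-→d7:-→d8:-→d9:-→d10:-→d11:-→d12:-→d13:-→d14:-→d15:-→d16:-→d17:-→d18:-→d19:-→d20:-→d21:-→d22:-→d23:-→d24:-→d25:-→d26:-→d27:-→d28:-→d29:H4 -> H4
  + 28.177.165.32/28 (H1) depth=28
  + 133.192.0.0/11 (H3) depth=11
  + 21.32.0.0/12 (H3) depth=12
  + 181.240.80.0/20 (H1) depth=20
  lookup 181.240.93.112: bits 10110101111100000101110101110 walk d0:H1→d1:-→d2:-→d3:H1→d4:-→d5:-→d6:-→d7:-→d8:-→d9:-→d10:-→d11:-→d12:-→d13:-→d14:-→d15:-→d16:-→d17:-→d18:-→d19:-→d20:H1→d21:-→d22:-→d23:-→d24:-→d25:-→d26:-→d27:-→d28:-→d29:H4 -> H4
  + 181.240.0.0/12 (H4) depth=12
  - 160.0.0.0/3 clear@3
  lookup 28.177.165.33: bits 0001110010110001101001010010 walk d0:H1→d1:-→d2:-→d3:-→d4:-→d5:-→d6:-→d7:-→d8:-→d9:-→d10:-→d11:-→d12:-→d13:-→d14:-→d15:H3→d16:-→d17:-→d18:-→d19:-→d20:H2→d21:-→d22:-→d23:-→d24:-→d25:-→d26:-→d27:-→d28:H1 -> H1

== LOOKUPS ==
["H0","H0","H0","H0","H2","H1","H3","H4","H4","H1"]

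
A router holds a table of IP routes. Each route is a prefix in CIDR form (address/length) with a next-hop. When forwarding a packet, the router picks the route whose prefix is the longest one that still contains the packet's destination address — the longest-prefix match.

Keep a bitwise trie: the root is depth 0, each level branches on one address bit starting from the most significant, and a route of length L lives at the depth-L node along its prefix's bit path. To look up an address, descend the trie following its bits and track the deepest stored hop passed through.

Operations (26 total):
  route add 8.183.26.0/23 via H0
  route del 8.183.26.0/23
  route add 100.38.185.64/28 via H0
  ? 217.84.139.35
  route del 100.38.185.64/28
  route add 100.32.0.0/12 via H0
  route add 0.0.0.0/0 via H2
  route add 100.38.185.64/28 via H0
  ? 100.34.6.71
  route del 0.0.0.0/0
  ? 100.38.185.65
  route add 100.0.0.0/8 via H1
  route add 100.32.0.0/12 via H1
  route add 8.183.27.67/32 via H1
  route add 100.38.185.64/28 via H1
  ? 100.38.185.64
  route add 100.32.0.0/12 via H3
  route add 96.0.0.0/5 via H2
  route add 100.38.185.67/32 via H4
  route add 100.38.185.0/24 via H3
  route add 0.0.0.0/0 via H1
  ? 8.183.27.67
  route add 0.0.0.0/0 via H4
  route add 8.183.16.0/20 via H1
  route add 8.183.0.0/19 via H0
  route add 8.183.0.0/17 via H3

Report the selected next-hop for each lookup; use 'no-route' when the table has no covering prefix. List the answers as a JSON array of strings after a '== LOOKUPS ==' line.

Trace:
  add 8.183.26.0/23 -> H0 at depth 23
  del 8.183.26.0/23 (clear depth 23)
  add 100.38.185.64/28 -> H0 at depth 28
  ? 217.84.139.35  path d0:-  best=no-route
  del 100.38.185.64/28 (clear depth 28)
  add 100.32.0.0/12 -> H0 at depth 12
  add 0.0.0.0/0 -> H2 at depth 0
  add 100.38.185.64/28 -> H0 at depth 28
  ? 100.34.6.71  path d0:H2→d1:-→d2:-→d3:-→d4:-→d5:-→d6:-→d7:-→d8:-→d9:-→d10:-→d11:-→d12:H0→d13:-  best=H0
  del 0.0.0.0/0 (clear depth 0)
  ? 100.38.185.65  path d0:-→d1:-→d2:-→d3:-→d4:-→d5:-→d6:-→d7:-→d8:-→d9:-→d10:-→d11:-→d12:H0→d13:-→d14:-→d15:-→d16:-→d17:-→d18:-→d19:-→d20:-→d21:-→d22:-→d23:-→d24:-→d25:-→d26:-→d27:-→d28:H0  best=H0
  add 100.0.0.0/8 -> H1 at depth 8
  add 100.32.0.0/12 -> H1 at depth 12
  add 8.183.27.67/32 -> H1 at depth 32
  add 100.38.185.64/28 -> H1 at depth 28
  ? 100.38.185.64  path d0:-→d1:-→d2:-→d3:-→d4:-→d5:-→d6:-→d7:-→d8:H1→d9:-→d10:-→d11:-→d12:H1→d13:-→d14:-→d15:-→d16:-→d17:-→d18:-→d19:-→d20:-→d21:-→d22:-→d23:-→d24:-→d25:-→d26:-→d27:-→d28:H1  best=H1
  add 100.32.0.0/12 -> H3 at depth 12
  add 96.0.0.0/5 -> H2 at depth 5
  add 100.38.185.67/32 -> H4 at depth 32
  add 100.38.185.0/24 -> H3 at depth 24
  add 0.0.0.0/0 -> H1 at depth 0
  ? 8.183.27.67  path d0:H1→d1:-→d2:-→d3:-→d4:-→d5:-→d6:-→d7:-→d8:-→d9:-→d10:-→d11:-→d12:-→d13:-→d14:-→d15:-→d16:-→d17:-→d18:-→d19:-→d20:-→d21:-→d22:-→d23:-→d24:-→d25:-→d26:-→d27:-→d28:-→d29:-→d30:-→d31:-→d32:H1  best=H1
  add 0.0.0.0/0 -> H4 at depth 0
  add 8.183.16.0/20 -> H1 at depth 20
  add 8.183.0.0/19 -> H0 at depth 19
  add 8.183.0.0/17 -> H3 at depth 17

== LOOKUPS ==
["no-route","H0","H0","H1","H1"]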